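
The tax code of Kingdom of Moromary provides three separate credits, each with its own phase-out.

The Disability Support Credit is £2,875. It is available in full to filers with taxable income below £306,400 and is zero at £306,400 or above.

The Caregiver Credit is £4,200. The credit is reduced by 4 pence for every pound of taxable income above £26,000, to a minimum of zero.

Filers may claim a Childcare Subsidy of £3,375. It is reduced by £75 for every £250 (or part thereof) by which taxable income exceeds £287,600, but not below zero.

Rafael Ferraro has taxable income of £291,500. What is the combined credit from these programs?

Disability Support Credit: £291,500 is below the £306,400 cutoff, so the full £2,875 applies.
Caregiver Credit: 4% of the £265,500 excess over £26,000 is £10,620 ≥ base, so the credit is £0.
Childcare Subsidy: income exceeds £287,600 by £3,900, which is 16 full-or-partial £250 increments; reduction = 16 × £75 = £1,200, leaving £2,175.
Total: £2,875 + £0 + £2,175 = £5,050.

£5,050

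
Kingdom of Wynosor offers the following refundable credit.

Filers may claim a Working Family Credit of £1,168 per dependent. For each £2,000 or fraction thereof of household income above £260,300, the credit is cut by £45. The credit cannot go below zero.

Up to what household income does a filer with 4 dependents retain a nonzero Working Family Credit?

£466,300

Full credit = 4 × £1,168 = £4,672.
After 103 increments the reduction is 103 × £45 = £4,635, leaving £37; one more increment wipes it out. Increment 103 ends at excess 103 × £2,000 = £206,000, so the highest qualifying income is £260,300 + £206,000 = £466,300.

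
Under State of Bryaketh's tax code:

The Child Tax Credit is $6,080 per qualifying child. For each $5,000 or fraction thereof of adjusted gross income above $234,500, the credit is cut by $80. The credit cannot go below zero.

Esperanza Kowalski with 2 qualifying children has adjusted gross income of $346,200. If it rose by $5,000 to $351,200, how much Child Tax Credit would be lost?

At $346,200 — base = 2 × $6,080 = $12,160. income exceeds $234,500 by $111,700, which is 23 full-or-partial $5,000 increments; reduction = 23 × $80 = $1,840, leaving $10,320.
At $351,200 — base = 2 × $6,080 = $12,160. income exceeds $234,500 by $116,700, which is 24 full-or-partial $5,000 increments; reduction = 24 × $80 = $1,920, leaving $10,240.
Lost: $10,320 − $10,240 = $80.

$80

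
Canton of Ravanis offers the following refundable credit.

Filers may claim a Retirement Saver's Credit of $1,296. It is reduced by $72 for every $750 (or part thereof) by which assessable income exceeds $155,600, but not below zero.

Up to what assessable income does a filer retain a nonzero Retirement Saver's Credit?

$168,350

After 17 increments the reduction is 17 × $72 = $1,224, leaving $72; one more increment wipes it out. Increment 17 ends at excess 17 × $750 = $12,750, so the highest qualifying income is $155,600 + $12,750 = $168,350.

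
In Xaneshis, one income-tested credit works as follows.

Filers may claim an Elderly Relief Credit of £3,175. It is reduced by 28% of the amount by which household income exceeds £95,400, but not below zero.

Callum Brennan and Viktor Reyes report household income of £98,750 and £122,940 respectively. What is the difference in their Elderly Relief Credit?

£2,237

Callum (£98,750): Elderly Relief Credit: 28% of the £3,350 excess over £95,400 is £938; credit = £3,175 − £938 = £2,237.
Viktor (£122,940): Elderly Relief Credit: 28% of the £27,540 excess over £95,400 is £7,711.20 ≥ base, so the credit is £0.
Difference: |£2,237 − £0| = £2,237.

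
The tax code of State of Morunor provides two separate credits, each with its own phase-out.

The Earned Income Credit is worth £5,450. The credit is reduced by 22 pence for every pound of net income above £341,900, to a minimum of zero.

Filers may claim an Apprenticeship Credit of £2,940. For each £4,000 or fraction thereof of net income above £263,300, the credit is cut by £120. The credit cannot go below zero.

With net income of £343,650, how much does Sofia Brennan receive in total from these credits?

Earned Income Credit: 22% of the £1,750 excess over £341,900 is £385; credit = £5,450 − £385 = £5,065.
Apprenticeship Credit: income exceeds £263,300 by £80,350, which is 21 full-or-partial £4,000 increments; reduction = 21 × £120 = £2,520, leaving £420.
Total: £5,065 + £420 = £5,485.

£5,485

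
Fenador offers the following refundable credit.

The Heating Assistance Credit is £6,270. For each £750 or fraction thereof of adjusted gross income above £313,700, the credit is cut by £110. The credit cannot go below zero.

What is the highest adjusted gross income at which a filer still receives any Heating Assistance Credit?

£355,700

After 56 increments the reduction is 56 × £110 = £6,160, leaving £110; one more increment wipes it out. Increment 56 ends at excess 56 × £750 = £42,000, so the highest qualifying income is £313,700 + £42,000 = £355,700.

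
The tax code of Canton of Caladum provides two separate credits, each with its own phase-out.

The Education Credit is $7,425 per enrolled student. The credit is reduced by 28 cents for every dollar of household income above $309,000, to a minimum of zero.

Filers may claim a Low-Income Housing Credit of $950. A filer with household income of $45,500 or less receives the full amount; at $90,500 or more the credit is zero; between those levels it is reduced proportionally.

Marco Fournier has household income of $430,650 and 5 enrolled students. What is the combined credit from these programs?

Education Credit: base = 5 × $7,425 = $37,125. 28% of the $121,650 excess over $309,000 is $34,062; credit = $37,125 − $34,062 = $3,063.
Low-Income Housing Credit: $430,650 is at or above $90,500, so the credit is $0.
Total: $3,063 + $0 = $3,063.

$3,063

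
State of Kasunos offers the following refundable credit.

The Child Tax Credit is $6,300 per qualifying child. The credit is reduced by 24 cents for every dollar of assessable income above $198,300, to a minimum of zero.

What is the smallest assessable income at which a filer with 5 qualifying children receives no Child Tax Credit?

$329,550

Full credit = 5 × $6,300 = $31,500.
The credit falls by 24% of each dollar above $198,300, so it reaches zero when the excess is $31,500 / 24% = $131,250: income = $198,300 + $131,250 = $329,550.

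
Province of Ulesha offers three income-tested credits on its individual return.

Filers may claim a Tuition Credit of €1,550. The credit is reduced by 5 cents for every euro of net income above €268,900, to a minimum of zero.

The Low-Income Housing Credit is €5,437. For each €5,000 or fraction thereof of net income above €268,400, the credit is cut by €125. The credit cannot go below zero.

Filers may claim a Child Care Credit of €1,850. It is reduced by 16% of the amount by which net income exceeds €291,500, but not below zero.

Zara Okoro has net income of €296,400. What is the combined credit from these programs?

€5,928

Tuition Credit: 5% of the €27,500 excess over €268,900 is €1,375; credit = €1,550 − €1,375 = €175.
Low-Income Housing Credit: income exceeds €268,400 by €28,000, which is 6 full-or-partial €5,000 increments; reduction = 6 × €125 = €750, leaving €4,687.
Child Care Credit: 16% of the €4,900 excess over €291,500 is €784; credit = €1,850 − €784 = €1,066.
Total: €175 + €4,687 + €1,066 = €5,928.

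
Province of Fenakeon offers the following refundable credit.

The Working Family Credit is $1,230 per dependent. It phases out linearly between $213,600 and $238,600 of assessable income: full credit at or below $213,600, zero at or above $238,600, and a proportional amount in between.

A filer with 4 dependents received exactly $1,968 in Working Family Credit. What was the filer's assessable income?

$228,600

Full credit = 4 × $1,230 = $4,920.
$1,968 is 1,968/4,920 of the full $4,920, so 2,952/4,920 of the $25,000 range has been used: income = $213,600 + $25,000 × 2,952/4,920 = $228,600.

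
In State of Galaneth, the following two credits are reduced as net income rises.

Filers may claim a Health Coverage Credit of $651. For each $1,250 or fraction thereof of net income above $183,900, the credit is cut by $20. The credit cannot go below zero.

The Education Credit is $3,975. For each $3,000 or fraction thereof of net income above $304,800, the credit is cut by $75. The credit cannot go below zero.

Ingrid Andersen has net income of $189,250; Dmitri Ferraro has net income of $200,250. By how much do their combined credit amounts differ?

Ingrid ($189,250): Health Coverage Credit: income exceeds $183,900 by $5,350, which is 5 full-or-partial $1,250 increments; reduction = 5 × $20 = $100, leaving $551. Education Credit: $189,250 is at or below the $304,800 threshold, so the full $3,975 applies. total $551 + $3,975 = $4,526
Dmitri ($200,250): Health Coverage Credit: income exceeds $183,900 by $16,350, which is 14 full-or-partial $1,250 increments; reduction = 14 × $20 = $280, leaving $371. Education Credit: $200,250 is at or below the $304,800 threshold, so the full $3,975 applies. total $371 + $3,975 = $4,346
Difference: |$4,526 − $4,346| = $180.

$180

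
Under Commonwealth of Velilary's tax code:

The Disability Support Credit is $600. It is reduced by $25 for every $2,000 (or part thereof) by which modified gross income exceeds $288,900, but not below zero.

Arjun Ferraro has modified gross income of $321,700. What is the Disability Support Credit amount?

Disability Support Credit: income exceeds $288,900 by $32,800, which is 17 full-or-partial $2,000 increments; reduction = 17 × $25 = $425, leaving $175.

$175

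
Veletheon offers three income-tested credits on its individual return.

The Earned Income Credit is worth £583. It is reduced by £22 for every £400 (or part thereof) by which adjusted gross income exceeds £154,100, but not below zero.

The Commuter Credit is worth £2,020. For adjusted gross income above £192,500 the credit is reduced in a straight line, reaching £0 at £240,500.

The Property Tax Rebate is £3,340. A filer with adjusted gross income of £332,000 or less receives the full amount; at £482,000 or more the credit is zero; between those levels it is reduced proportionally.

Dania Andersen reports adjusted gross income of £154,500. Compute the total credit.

£5,921

Earned Income Credit: income exceeds £154,100 by £400, which is 1 full-or-partial £400 increment; reduction = 1 × £22 = £22, leaving £561.
Commuter Credit: £154,500 is at or below the £192,500 threshold, so the full £2,020 applies.
Property Tax Rebate: £154,500 is at or below the £332,000 threshold, so the full £3,340 applies.
Total: £561 + £2,020 + £3,340 = £5,921.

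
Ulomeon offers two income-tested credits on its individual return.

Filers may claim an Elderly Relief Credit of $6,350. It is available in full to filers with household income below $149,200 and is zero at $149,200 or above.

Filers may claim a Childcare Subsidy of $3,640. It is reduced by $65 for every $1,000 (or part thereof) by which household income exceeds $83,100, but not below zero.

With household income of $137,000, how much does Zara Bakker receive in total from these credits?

$6,480

Elderly Relief Credit: $137,000 is below the $149,200 cutoff, so the full $6,350 applies.
Childcare Subsidy: income exceeds $83,100 by $53,900, which is 54 full-or-partial $1,000 increments; reduction = 54 × $65 = $3,510, leaving $130.
Total: $6,350 + $130 = $6,480.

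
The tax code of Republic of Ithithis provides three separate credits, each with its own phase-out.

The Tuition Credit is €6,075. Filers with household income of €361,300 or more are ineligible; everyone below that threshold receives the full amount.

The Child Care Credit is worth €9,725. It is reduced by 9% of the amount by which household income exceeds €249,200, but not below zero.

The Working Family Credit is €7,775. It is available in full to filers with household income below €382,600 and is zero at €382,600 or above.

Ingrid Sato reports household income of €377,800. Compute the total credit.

€7,775

Tuition Credit: €377,800 meets or exceeds the €361,300 cutoff, so the credit is €0.
Child Care Credit: 9% of the €128,600 excess over €249,200 is €11,574 ≥ base, so the credit is €0.
Working Family Credit: €377,800 is below the €382,600 cutoff, so the full €7,775 applies.
Total: €0 + €0 + €7,775 = €7,775.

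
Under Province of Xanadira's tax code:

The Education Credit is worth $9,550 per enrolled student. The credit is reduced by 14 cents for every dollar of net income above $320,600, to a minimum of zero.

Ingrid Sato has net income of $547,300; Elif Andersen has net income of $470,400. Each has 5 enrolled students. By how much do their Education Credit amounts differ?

Ingrid ($547,300): Education Credit: base = 5 × $9,550 = $47,750. 14% of the $226,700 excess over $320,600 is $31,738; credit = $47,750 − $31,738 = $16,012.
Elif ($470,400): Education Credit: base = 5 × $9,550 = $47,750. 14% of the $149,800 excess over $320,600 is $20,972; credit = $47,750 − $20,972 = $26,778.
Difference: |$16,012 − $26,778| = $10,766.

$10,766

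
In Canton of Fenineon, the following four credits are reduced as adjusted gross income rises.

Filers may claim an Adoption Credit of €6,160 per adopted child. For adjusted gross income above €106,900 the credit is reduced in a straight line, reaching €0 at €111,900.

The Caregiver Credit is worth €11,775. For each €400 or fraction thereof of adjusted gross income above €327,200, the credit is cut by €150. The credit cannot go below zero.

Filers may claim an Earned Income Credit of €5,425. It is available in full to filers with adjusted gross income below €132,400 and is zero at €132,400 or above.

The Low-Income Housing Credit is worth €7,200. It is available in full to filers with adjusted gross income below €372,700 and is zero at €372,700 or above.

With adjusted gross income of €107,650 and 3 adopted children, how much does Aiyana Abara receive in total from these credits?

€40,108

Adoption Credit: base = 3 × €6,160 = €18,480. €107,650 is €750 into a €5,000 phase-out range, leaving 4,250/5,000 of the credit: €18,480 × 4,250/5,000 = €15,708.
Caregiver Credit: €107,650 is at or below the €327,200 threshold, so the full €11,775 applies.
Earned Income Credit: €107,650 is below the €132,400 cutoff, so the full €5,425 applies.
Low-Income Housing Credit: €107,650 is below the €372,700 cutoff, so the full €7,200 applies.
Total: €15,708 + €11,775 + €5,425 + €7,200 = €40,108.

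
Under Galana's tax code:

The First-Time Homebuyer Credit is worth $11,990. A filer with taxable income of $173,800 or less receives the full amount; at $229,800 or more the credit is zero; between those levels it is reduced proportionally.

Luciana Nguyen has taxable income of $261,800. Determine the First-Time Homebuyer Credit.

First-Time Homebuyer Credit: $261,800 is at or above $229,800, so the credit is $0.

$0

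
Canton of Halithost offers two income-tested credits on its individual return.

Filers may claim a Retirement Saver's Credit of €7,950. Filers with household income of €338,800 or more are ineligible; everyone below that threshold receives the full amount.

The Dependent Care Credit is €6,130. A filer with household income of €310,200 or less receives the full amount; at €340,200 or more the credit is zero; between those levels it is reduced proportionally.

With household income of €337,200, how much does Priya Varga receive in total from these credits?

Retirement Saver's Credit: €337,200 is below the €338,800 cutoff, so the full €7,950 applies.
Dependent Care Credit: €337,200 is €27,000 into a €30,000 phase-out range, leaving 3,000/30,000 of the credit: €6,130 × 3,000/30,000 = €613.
Total: €7,950 + €613 = €8,563.

€8,563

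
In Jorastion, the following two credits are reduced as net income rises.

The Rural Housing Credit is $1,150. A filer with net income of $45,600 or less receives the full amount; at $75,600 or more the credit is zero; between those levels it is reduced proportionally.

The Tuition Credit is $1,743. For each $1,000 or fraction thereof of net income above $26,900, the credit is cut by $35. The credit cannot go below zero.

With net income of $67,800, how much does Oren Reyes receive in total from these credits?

Rural Housing Credit: $67,800 is $22,200 into a $30,000 phase-out range, leaving 7,800/30,000 of the credit: $1,150 × 7,800/30,000 = $299.
Tuition Credit: income exceeds $26,900 by $40,900, which is 41 full-or-partial $1,000 increments; reduction = 41 × $35 = $1,435, leaving $308.
Total: $299 + $308 = $607.

$607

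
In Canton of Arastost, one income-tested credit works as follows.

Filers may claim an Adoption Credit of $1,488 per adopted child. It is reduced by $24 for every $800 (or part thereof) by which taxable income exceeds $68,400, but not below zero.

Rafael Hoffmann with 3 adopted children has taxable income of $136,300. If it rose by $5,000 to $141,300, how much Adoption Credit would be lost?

At $136,300 — base = 3 × $1,488 = $4,464. income exceeds $68,400 by $67,900, which is 85 full-or-partial $800 increments; reduction = 85 × $24 = $2,040, leaving $2,424.
At $141,300 — base = 3 × $1,488 = $4,464. income exceeds $68,400 by $72,900, which is 92 full-or-partial $800 increments; reduction = 92 × $24 = $2,208, leaving $2,256.
Lost: $2,424 − $2,256 = $168.

$168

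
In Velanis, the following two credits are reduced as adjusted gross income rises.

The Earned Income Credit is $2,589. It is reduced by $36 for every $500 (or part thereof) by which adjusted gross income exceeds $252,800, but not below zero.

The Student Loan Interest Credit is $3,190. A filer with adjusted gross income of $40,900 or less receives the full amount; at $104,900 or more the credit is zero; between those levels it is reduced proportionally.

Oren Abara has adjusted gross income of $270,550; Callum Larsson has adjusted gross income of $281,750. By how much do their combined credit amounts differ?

Oren ($270,550): Earned Income Credit: income exceeds $252,800 by $17,750, which is 36 full-or-partial $500 increments; reduction = 36 × $36 = $1,296, leaving $1,293. Student Loan Interest Credit: $270,550 is at or above $104,900, so the credit is $0. total $1,293 + $0 = $1,293
Callum ($281,750): Earned Income Credit: income exceeds $252,800 by $28,950, which is 58 full-or-partial $500 increments; reduction = 58 × $36 = $2,088, leaving $501. Student Loan Interest Credit: $281,750 is at or above $104,900, so the credit is $0. total $501 + $0 = $501
Difference: |$1,293 − $501| = $792.

$792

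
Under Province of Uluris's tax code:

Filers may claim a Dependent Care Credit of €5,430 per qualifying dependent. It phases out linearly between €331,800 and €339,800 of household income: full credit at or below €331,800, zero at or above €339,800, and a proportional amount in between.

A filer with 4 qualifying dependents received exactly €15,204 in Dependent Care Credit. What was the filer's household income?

€334,200

Full credit = 4 × €5,430 = €21,720.
€15,204 is 15,204/21,720 of the full €21,720, so 6,516/21,720 of the €8,000 range has been used: income = €331,800 + €8,000 × 6,516/21,720 = €334,200.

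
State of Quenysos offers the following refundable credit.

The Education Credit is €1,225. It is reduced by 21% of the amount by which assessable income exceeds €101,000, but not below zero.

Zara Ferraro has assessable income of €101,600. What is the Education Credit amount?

Education Credit: 21% of the €600 excess over €101,000 is €126; credit = €1,225 − €126 = €1,099.

€1,099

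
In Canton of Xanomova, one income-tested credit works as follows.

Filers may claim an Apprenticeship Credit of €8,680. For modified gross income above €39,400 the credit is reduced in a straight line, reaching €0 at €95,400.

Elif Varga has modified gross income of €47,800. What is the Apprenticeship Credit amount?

€7,378

Apprenticeship Credit: €47,800 is €8,400 into a €56,000 phase-out range, leaving 47,600/56,000 of the credit: €8,680 × 47,600/56,000 = €7,378.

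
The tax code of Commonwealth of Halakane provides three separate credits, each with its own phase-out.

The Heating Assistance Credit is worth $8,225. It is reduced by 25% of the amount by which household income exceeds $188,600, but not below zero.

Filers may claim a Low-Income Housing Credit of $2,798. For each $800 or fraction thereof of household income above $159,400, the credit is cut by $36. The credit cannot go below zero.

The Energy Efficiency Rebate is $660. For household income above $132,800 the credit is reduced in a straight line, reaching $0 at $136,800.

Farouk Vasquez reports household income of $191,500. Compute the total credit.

$8,822

Heating Assistance Credit: 25% of the $2,900 excess over $188,600 is $725; credit = $8,225 − $725 = $7,500.
Low-Income Housing Credit: income exceeds $159,400 by $32,100, which is 41 full-or-partial $800 increments; reduction = 41 × $36 = $1,476, leaving $1,322.
Energy Efficiency Rebate: $191,500 is at or above $136,800, so the credit is $0.
Total: $7,500 + $1,322 + $0 = $8,822.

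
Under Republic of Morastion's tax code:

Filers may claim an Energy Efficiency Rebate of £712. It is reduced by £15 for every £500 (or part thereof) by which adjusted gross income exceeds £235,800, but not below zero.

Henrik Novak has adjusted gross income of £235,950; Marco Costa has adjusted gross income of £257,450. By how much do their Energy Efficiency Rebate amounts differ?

Henrik (£235,950): Energy Efficiency Rebate: income exceeds £235,800 by £150, which is 1 full-or-partial £500 increment; reduction = 1 × £15 = £15, leaving £697.
Marco (£257,450): Energy Efficiency Rebate: income exceeds £235,800 by £21,650, which is 44 full-or-partial £500 increments; reduction = 44 × £15 = £660, leaving £52.
Difference: |£697 − £52| = £645.

£645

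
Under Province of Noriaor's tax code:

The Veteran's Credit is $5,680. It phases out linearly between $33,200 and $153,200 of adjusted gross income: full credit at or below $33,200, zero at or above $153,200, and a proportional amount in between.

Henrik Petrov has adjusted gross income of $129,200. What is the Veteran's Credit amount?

Veteran's Credit: $129,200 is $96,000 into a $120,000 phase-out range, leaving 24,000/120,000 of the credit: $5,680 × 24,000/120,000 = $1,136.

$1,136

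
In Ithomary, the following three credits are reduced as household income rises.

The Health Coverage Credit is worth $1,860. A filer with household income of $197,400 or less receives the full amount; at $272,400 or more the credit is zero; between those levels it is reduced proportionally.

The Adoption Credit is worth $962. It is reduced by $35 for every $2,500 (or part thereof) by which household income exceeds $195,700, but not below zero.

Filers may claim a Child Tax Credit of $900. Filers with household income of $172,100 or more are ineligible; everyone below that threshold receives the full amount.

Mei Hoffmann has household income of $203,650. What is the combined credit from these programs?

$2,527

Health Coverage Credit: $203,650 is $6,250 into a $75,000 phase-out range, leaving 68,750/75,000 of the credit: $1,860 × 68,750/75,000 = $1,705.
Adoption Credit: income exceeds $195,700 by $7,950, which is 4 full-or-partial $2,500 increments; reduction = 4 × $35 = $140, leaving $822.
Child Tax Credit: $203,650 meets or exceeds the $172,100 cutoff, so the credit is $0.
Total: $1,705 + $822 + $0 = $2,527.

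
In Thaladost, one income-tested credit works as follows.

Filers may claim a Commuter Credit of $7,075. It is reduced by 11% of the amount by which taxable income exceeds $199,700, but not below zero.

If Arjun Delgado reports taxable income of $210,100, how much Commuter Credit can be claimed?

$5,931

Commuter Credit: 11% of the $10,400 excess over $199,700 is $1,144; credit = $7,075 − $1,144 = $5,931.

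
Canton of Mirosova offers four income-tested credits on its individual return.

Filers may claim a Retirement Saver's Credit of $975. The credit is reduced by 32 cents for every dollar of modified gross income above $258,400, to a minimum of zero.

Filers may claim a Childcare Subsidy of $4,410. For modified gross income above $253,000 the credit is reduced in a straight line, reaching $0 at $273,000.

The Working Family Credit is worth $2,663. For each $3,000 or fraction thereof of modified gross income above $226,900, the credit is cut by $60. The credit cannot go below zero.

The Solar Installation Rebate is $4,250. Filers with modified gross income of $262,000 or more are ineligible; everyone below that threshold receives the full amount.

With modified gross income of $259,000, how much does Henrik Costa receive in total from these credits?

$10,123

Retirement Saver's Credit: 32% of the $600 excess over $258,400 is $192; credit = $975 − $192 = $783.
Childcare Subsidy: $259,000 is $6,000 into a $20,000 phase-out range, leaving 14,000/20,000 of the credit: $4,410 × 14,000/20,000 = $3,087.
Working Family Credit: income exceeds $226,900 by $32,100, which is 11 full-or-partial $3,000 increments; reduction = 11 × $60 = $660, leaving $2,003.
Solar Installation Rebate: $259,000 is below the $262,000 cutoff, so the full $4,250 applies.
Total: $783 + $3,087 + $2,003 + $4,250 = $10,123.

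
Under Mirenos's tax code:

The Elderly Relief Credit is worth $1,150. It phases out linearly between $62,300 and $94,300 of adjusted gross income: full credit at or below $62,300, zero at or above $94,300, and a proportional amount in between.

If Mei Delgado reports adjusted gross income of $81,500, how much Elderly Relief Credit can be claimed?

Elderly Relief Credit: $81,500 is $19,200 into a $32,000 phase-out range, leaving 12,800/32,000 of the credit: $1,150 × 12,800/32,000 = $460.

$460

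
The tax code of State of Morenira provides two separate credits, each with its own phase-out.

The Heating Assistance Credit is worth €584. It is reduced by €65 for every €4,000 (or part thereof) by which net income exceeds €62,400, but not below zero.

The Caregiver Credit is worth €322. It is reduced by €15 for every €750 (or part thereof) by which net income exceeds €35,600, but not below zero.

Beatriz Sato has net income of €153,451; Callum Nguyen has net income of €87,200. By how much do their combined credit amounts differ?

€129

Beatriz (€153,451): Heating Assistance Credit: income exceeds €62,400 by €91,051 → 23 increments × €65 = €1,495 ≥ base, so the credit is €0. Caregiver Credit: income exceeds €35,600 by €117,851 → 158 increments × €15 = €2,370 ≥ base, so the credit is €0. total €0 + €0 = €0
Callum (€87,200): Heating Assistance Credit: income exceeds €62,400 by €24,800, which is 7 full-or-partial €4,000 increments; reduction = 7 × €65 = €455, leaving €129. Caregiver Credit: income exceeds €35,600 by €51,600 → 69 increments × €15 = €1,035 ≥ base, so the credit is €0. total €129 + €0 = €129
Difference: |€0 − €129| = €129.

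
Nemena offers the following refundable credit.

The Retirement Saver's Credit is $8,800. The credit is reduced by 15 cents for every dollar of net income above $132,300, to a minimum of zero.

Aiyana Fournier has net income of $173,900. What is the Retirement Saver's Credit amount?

$2,560

Retirement Saver's Credit: 15% of the $41,600 excess over $132,300 is $6,240; credit = $8,800 − $6,240 = $2,560.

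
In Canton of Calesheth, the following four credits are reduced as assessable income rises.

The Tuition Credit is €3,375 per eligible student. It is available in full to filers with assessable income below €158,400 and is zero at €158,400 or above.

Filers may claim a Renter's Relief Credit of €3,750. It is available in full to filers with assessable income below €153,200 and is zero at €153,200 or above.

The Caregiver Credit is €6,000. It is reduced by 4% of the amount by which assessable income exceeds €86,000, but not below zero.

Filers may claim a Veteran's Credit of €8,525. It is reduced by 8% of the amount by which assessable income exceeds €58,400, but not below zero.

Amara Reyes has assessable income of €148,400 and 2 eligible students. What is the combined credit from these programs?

Tuition Credit: base = 2 × €3,375 = €6,750. €148,400 is below the €158,400 cutoff, so the full €6,750 applies.
Renter's Relief Credit: €148,400 is below the €153,200 cutoff, so the full €3,750 applies.
Caregiver Credit: 4% of the €62,400 excess over €86,000 is €2,496; credit = €6,000 − €2,496 = €3,504.
Veteran's Credit: 8% of the €90,000 excess over €58,400 is €7,200; credit = €8,525 − €7,200 = €1,325.
Total: €6,750 + €3,750 + €3,504 + €1,325 = €15,329.

€15,329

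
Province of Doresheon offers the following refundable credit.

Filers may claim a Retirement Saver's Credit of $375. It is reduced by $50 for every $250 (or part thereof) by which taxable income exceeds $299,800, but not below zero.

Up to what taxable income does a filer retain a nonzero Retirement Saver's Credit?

After 7 increments the reduction is 7 × $50 = $350, leaving $25; one more increment wipes it out. Increment 7 ends at excess 7 × $250 = $1,750, so the highest qualifying income is $299,800 + $1,750 = $301,550.

$301,550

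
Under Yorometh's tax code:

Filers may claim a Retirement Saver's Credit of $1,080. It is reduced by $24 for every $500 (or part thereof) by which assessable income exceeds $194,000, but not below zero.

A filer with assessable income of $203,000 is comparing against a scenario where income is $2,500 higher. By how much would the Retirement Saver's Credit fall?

At $203,000 — income exceeds $194,000 by $9,000, which is 18 full-or-partial $500 increments; reduction = 18 × $24 = $432, leaving $648.
At $205,500 — income exceeds $194,000 by $11,500, which is 23 full-or-partial $500 increments; reduction = 23 × $24 = $552, leaving $528.
Lost: $648 − $528 = $120.

$120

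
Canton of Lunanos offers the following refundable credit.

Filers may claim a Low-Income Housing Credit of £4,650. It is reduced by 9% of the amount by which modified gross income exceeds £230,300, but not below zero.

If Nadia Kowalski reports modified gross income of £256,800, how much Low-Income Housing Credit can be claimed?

£2,265

Low-Income Housing Credit: 9% of the £26,500 excess over £230,300 is £2,385; credit = £4,650 − £2,385 = £2,265.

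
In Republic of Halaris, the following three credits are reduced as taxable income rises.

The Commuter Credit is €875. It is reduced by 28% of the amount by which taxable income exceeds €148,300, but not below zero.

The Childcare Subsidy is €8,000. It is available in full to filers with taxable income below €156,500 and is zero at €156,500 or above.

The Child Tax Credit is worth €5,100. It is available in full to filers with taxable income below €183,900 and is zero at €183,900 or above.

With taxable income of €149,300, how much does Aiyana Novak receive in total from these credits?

€13,695

Commuter Credit: 28% of the €1,000 excess over €148,300 is €280; credit = €875 − €280 = €595.
Childcare Subsidy: €149,300 is below the €156,500 cutoff, so the full €8,000 applies.
Child Tax Credit: €149,300 is below the €183,900 cutoff, so the full €5,100 applies.
Total: €595 + €8,000 + €5,100 = €13,695.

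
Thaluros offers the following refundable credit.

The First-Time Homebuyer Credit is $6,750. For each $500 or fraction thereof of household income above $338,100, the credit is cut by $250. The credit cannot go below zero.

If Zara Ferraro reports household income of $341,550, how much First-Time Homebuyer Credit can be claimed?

$5,000

First-Time Homebuyer Credit: income exceeds $338,100 by $3,450, which is 7 full-or-partial $500 increments; reduction = 7 × $250 = $1,750, leaving $5,000.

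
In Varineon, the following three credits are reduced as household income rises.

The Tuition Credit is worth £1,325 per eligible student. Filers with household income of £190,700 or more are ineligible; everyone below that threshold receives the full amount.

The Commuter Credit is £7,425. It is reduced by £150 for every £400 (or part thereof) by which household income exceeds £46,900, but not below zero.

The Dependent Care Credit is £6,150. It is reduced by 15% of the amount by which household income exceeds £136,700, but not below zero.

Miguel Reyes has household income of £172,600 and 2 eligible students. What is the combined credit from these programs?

Tuition Credit: base = 2 × £1,325 = £2,650. £172,600 is below the £190,700 cutoff, so the full £2,650 applies.
Commuter Credit: income exceeds £46,900 by £125,700 → 315 increments × £150 = £47,250 ≥ base, so the credit is £0.
Dependent Care Credit: 15% of the £35,900 excess over £136,700 is £5,385; credit = £6,150 − £5,385 = £765.
Total: £2,650 + £0 + £765 = £3,415.

£3,415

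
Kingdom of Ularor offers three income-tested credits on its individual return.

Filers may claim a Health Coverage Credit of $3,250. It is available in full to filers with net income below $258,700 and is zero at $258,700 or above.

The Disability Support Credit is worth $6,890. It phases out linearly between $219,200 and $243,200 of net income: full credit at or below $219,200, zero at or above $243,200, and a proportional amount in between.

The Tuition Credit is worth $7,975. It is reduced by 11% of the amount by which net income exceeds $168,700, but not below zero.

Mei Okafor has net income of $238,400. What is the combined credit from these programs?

$4,936

Health Coverage Credit: $238,400 is below the $258,700 cutoff, so the full $3,250 applies.
Disability Support Credit: $238,400 is $19,200 into a $24,000 phase-out range, leaving 4,800/24,000 of the credit: $6,890 × 4,800/24,000 = $1,378.
Tuition Credit: 11% of the $69,700 excess over $168,700 is $7,667; credit = $7,975 − $7,667 = $308.
Total: $3,250 + $1,378 + $308 = $4,936.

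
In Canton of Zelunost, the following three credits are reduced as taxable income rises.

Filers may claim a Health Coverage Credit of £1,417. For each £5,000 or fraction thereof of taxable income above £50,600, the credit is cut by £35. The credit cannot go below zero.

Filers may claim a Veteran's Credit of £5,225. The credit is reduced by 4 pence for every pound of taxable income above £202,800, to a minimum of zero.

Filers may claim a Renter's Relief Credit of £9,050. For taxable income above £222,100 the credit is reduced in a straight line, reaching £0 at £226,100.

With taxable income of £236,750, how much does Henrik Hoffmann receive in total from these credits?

Health Coverage Credit: income exceeds £50,600 by £186,150, which is 38 full-or-partial £5,000 increments; reduction = 38 × £35 = £1,330, leaving £87.
Veteran's Credit: 4% of the £33,950 excess over £202,800 is £1,358; credit = £5,225 − £1,358 = £3,867.
Renter's Relief Credit: £236,750 is at or above £226,100, so the credit is £0.
Total: £87 + £3,867 + £0 = £3,954.

£3,954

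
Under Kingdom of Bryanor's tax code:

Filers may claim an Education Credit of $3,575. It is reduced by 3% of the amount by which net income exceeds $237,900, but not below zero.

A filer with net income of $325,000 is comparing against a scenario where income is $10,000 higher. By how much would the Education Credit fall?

At $325,000 — 3% of the $87,100 excess over $237,900 is $2,613; credit = $3,575 − $2,613 = $962.
At $335,000 — 3% of the $97,100 excess over $237,900 is $2,913; credit = $3,575 − $2,913 = $662.
Lost: $962 − $662 = $300.

$300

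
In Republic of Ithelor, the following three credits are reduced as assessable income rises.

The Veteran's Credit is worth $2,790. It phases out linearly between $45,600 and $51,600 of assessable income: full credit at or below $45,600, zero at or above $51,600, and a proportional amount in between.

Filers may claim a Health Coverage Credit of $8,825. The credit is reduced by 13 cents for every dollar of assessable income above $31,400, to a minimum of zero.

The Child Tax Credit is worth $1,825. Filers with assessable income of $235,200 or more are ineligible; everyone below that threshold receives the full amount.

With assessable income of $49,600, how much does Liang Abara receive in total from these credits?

Veteran's Credit: $49,600 is $4,000 into a $6,000 phase-out range, leaving 2,000/6,000 of the credit: $2,790 × 2,000/6,000 = $930.
Health Coverage Credit: 13% of the $18,200 excess over $31,400 is $2,366; credit = $8,825 − $2,366 = $6,459.
Child Tax Credit: $49,600 is below the $235,200 cutoff, so the full $1,825 applies.
Total: $930 + $6,459 + $1,825 = $9,214.

$9,214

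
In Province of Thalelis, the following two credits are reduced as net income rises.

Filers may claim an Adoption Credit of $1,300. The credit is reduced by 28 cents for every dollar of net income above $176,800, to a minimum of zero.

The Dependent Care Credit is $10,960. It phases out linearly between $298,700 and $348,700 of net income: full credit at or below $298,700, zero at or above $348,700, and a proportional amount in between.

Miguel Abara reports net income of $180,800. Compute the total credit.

Adoption Credit: 28% of the $4,000 excess over $176,800 is $1,120; credit = $1,300 − $1,120 = $180.
Dependent Care Credit: $180,800 is at or below the $298,700 threshold, so the full $10,960 applies.
Total: $180 + $10,960 = $11,140.

$11,140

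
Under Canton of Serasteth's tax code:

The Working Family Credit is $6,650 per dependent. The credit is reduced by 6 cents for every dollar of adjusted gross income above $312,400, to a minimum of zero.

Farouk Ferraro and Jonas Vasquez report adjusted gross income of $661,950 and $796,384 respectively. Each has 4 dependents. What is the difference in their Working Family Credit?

$5,627

Farouk ($661,950): Working Family Credit: base = 4 × $6,650 = $26,600. 6% of the $349,550 excess over $312,400 is $20,973; credit = $26,600 − $20,973 = $5,627.
Jonas ($796,384): Working Family Credit: base = 4 × $6,650 = $26,600. 6% of the $483,984 excess over $312,400 is $29,039.04 ≥ base, so the credit is $0.
Difference: |$5,627 − $0| = $5,627.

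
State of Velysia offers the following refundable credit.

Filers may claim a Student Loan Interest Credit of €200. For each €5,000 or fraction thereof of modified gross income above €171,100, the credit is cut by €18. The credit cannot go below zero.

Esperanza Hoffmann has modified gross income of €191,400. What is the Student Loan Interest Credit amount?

Student Loan Interest Credit: income exceeds €171,100 by €20,300, which is 5 full-or-partial €5,000 increments; reduction = 5 × €18 = €90, leaving €110.

€110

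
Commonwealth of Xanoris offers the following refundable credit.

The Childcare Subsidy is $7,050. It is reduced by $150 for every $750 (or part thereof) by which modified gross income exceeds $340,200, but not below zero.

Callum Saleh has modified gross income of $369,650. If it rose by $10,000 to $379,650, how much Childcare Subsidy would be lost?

At $369,650 — income exceeds $340,200 by $29,450, which is 40 full-or-partial $750 increments; reduction = 40 × $150 = $6,000, leaving $1,050.
At $379,650 — income exceeds $340,200 by $39,450 → 53 increments × $150 = $7,950 ≥ base, so the credit is $0.
Lost: $1,050 − $0 = $1,050.

$1,050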